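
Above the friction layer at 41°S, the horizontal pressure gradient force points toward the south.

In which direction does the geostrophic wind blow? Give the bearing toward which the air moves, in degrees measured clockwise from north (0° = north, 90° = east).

090°

The pressure-gradient force points toward the south (bearing 180°).
Geostrophic balance: in the Southern Hemisphere the Coriolis force deflects motion to the left, so the geostrophic wind blows 90° to the left of the pressure-gradient force (low pressure on the right).
Rotating 180° by 90° counterclockwise gives 090° — the wind blows toward the east.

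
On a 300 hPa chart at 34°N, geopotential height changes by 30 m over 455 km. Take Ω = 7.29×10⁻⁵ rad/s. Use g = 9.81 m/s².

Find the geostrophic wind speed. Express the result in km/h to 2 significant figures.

29 km/h

Coriolis parameter at 34°N:
f = 2Ω sin φ = 2 × 7.29×10⁻⁵ × sin 34° = 8.15×10⁻⁵ s⁻¹
Height gradient: |∂Z/∂n| = 30 m / 455000 m = 6.59×10⁻⁵
On a pressure surface, geostrophic balance gives V_g = (g/f)|∂Z/∂n|:
V_g = 9.81 × 6.59×10⁻⁵ / 8.15×10⁻⁵ = 7.93 m/s
Converting: 7.93 m/s × 3.6 = 29 km/h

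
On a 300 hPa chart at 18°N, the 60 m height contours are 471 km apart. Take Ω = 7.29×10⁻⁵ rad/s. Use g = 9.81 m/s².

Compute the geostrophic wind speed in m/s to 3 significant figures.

27.7 m/s

Coriolis parameter at 18°N:
f = 2Ω sin φ = 2 × 7.29×10⁻⁵ × sin 18° = 4.51×10⁻⁵ s⁻¹
Height gradient: |∂Z/∂n| = 60 m / 471000 m = 1.27×10⁻⁴
On a pressure surface, geostrophic balance gives V_g = (g/f)|∂Z/∂n|:
V_g = 9.81 × 1.27×10⁻⁴ / 4.51×10⁻⁵ = 27.7 m/s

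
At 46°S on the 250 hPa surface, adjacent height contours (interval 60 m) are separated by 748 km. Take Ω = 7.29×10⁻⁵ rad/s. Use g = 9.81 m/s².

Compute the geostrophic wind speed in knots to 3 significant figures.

Coriolis parameter at 46°S:
f = 2Ω sin φ = 2 × 7.29×10⁻⁵ × sin 46° = 1.05×10⁻⁴ s⁻¹
Height gradient: |∂Z/∂n| = 60 m / 748000 m = 8.02×10⁻⁵
On a pressure surface, geostrophic balance gives V_g = (g/f)|∂Z/∂n|:
V_g = 9.81 × 8.02×10⁻⁵ / 1.05×10⁻⁴ = 7.50 m/s
Converting: 7.50 m/s × 1.944 = 14.6 knots

14.6 knots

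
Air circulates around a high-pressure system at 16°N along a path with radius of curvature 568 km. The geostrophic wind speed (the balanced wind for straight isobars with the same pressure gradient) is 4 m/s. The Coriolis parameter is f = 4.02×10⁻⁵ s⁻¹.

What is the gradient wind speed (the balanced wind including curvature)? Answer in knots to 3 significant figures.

10.1 knots

Around a high, pressure-gradient force acts outward with centrifugal, so Coriolis balances both:
fV = (1/ρ)|∂P/∂n| + V²/R  →  V² − fR·V + fR·V_g = 0
With fR = 4.02×10⁻⁵ × 568×10³ m = 22.8 m/s:
V = [fR − √((fR)² − 4 fR V_g)]/2 = [22.8 − √(22.8² − 4×22.8×4)]/2 = 5.17 m/s
Supergeostrophic (V > V_g = 4 m/s), as expected around a high.
Converting: 5.17 m/s × 1.944 = 10.1 knots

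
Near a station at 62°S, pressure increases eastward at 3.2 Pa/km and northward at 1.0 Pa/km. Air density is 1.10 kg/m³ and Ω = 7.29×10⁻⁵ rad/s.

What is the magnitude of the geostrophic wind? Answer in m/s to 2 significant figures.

Coriolis parameter at 62°S:
f = 2Ω sin φ = 2 × 7.29×10⁻⁵ × sin 62° = 1.29×10⁻⁴ s⁻¹
In the Southern Hemisphere f is negative: f = −1.29×10⁻⁴ s⁻¹.
Component geostrophic relations (x east, y north):
u_g = −(1/(fρ)) ∂P/∂y,  v_g = (1/(fρ)) ∂P/∂x
u_g = −(1.0×10⁻³)/(−1.29×10⁻⁴ × 1.10) = 7.06 m/s;  v_g = (3.2×10⁻³)/(−1.29×10⁻⁴ × 1.10) = −22.6 m/s
|V_g| = √(u_g² + v_g²) = 23.7 m/s

24 m/s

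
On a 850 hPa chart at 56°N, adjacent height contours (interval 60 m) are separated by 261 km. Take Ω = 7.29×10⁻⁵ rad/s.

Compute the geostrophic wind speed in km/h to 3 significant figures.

67.2 km/h

Coriolis parameter at 56°N:
f = 2Ω sin φ = 2 × 7.29×10⁻⁵ × sin 56° = 1.21×10⁻⁴ s⁻¹
Height gradient: |∂Z/∂n| = 60 m / 261000 m = 2.30×10⁻⁴
On a pressure surface, geostrophic balance gives V_g = (g/f)|∂Z/∂n|:
V_g = 9.81 × 2.30×10⁻⁴ / 1.21×10⁻⁴ = 18.7 m/s
Converting: 18.7 m/s × 3.6 = 67.2 km/h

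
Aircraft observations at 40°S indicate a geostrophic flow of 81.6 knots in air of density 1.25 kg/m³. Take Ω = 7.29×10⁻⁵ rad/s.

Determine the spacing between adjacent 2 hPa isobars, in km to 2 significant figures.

Coriolis parameter at 40°S:
f = 2Ω sin φ = 2 × 7.29×10⁻⁵ × sin 40° = 9.37×10⁻⁵ s⁻¹
Wind speed in SI: 81.6 knots = 42.0 m/s
Geostrophic balance rearranged: |∂P/∂n| = f ρ V_g
|∂P/∂n| = 9.37×10⁻⁵ × 1.25 × 42.0 = 4.92×10⁻³ Pa/m
Isobar spacing: Δn = ΔP/|∂P/∂n| = 200 Pa / 4.92×10⁻³ Pa/m = 40669 m ≈ 41 km

41 km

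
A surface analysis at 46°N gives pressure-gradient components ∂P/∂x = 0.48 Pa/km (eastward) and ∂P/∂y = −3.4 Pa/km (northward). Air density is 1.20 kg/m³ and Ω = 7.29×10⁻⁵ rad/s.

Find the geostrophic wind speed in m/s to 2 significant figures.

Coriolis parameter at 46°N:
f = 2Ω sin φ = 2 × 7.29×10⁻⁵ × sin 46° = 1.05×10⁻⁴ s⁻¹
Component geostrophic relations (x east, y north):
u_g = −(1/(fρ)) ∂P/∂y,  v_g = (1/(fρ)) ∂P/∂x
u_g = −(−3.4×10⁻³)/(1.05×10⁻⁴ × 1.20) = 27.0 m/s;  v_g = (0.48×10⁻³)/(1.05×10⁻⁴ × 1.20) = 3.81 m/s
|V_g| = √(u_g² + v_g²) = 27.3 m/s

27 m/s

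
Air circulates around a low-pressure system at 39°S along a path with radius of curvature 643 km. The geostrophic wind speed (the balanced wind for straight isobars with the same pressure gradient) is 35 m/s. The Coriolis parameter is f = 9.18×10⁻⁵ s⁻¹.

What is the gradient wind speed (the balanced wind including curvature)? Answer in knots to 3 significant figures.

Around a low, centrifugal force acts outward with Coriolis, so pressure-gradient force balances both:
(1/ρ)|∂P/∂n| = fV + V²/R  →  V² + fR·V − fR·V_g = 0
With fR = 9.18×10⁻⁵ × 643×10³ m = 59.0 m/s:
V = [−fR + √((fR)² + 4 fR V_g)]/2 = [−59.0 + √(59.0² + 4×59.0×35)]/2 = 24.7 m/s
Subgeostrophic (V < V_g = 35 m/s), as expected around a low.
Converting: 24.7 m/s × 1.944 = 48.0 knots

48.0 knots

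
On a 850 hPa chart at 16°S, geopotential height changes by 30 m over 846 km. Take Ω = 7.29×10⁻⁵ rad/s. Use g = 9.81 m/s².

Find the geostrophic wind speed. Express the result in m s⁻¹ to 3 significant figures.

8.66 m s⁻¹

Coriolis parameter at 16°S:
f = 2Ω sin φ = 2 × 7.29×10⁻⁵ × sin 16° = 4.02×10⁻⁵ s⁻¹
Height gradient: |∂Z/∂n| = 30 m / 846000 m = 3.55×10⁻⁵
On a pressure surface, geostrophic balance gives V_g = (g/f)|∂Z/∂n|:
V_g = 9.81 × 3.55×10⁻⁵ / 4.02×10⁻⁵ = 8.66 m/s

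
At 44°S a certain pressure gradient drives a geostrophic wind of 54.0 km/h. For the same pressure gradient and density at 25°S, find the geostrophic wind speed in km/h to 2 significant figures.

With the same pressure gradient and density, V_g ∝ 1/f ∝ 1/sin φ.
V₂ = V₁ · sin φ₁ / sin φ₂ = 54.0 × sin 44° / sin 25°
V₂ = 54.0 × 0.6947/0.4226 = 89 km/h

89 km/h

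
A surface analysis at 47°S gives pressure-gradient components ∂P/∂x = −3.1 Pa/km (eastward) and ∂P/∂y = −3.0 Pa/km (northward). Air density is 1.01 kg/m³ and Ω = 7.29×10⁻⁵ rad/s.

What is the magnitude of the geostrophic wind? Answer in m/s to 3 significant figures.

Coriolis parameter at 47°S:
f = 2Ω sin φ = 2 × 7.29×10⁻⁵ × sin 47° = 1.07×10⁻⁴ s⁻¹
In the Southern Hemisphere f is negative: f = −1.07×10⁻⁴ s⁻¹.
Component geostrophic relations (x east, y north):
u_g = −(1/(fρ)) ∂P/∂y,  v_g = (1/(fρ)) ∂P/∂x
u_g = −(−3.0×10⁻³)/(−1.07×10⁻⁴ × 1.01) = −27.9 m/s;  v_g = (−3.1×10⁻³)/(−1.07×10⁻⁴ × 1.01) = 28.8 m/s
|V_g| = √(u_g² + v_g²) = 40.1 m/s

40.1 m/s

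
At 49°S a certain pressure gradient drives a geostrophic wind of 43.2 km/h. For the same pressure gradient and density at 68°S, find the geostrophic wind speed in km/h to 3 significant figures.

With the same pressure gradient and density, V_g ∝ 1/f ∝ 1/sin φ.
V₂ = V₁ · sin φ₁ / sin φ₂ = 43.2 × sin 49° / sin 68°
V₂ = 43.2 × 0.7547/0.9272 = 35.2 km/h

35.2 km/h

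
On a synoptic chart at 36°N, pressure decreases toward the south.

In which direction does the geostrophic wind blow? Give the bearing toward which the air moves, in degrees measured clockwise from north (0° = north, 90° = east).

The pressure-gradient force points toward the south (bearing 180°).
Geostrophic balance: in the Northern Hemisphere the Coriolis force deflects motion to the right, so the geostrophic wind blows 90° to the right of the pressure-gradient force (low pressure on the left).
Rotating 180° by 90° clockwise gives 270° — the wind blows toward the west.

270°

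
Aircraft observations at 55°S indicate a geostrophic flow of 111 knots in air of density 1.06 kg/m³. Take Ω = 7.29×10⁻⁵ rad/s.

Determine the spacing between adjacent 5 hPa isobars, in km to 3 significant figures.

Coriolis parameter at 55°S:
f = 2Ω sin φ = 2 × 7.29×10⁻⁵ × sin 55° = 1.19×10⁻⁴ s⁻¹
Wind speed in SI: 111 knots = 57.1 m/s
Geostrophic balance rearranged: |∂P/∂n| = f ρ V_g
|∂P/∂n| = 1.19×10⁻⁴ × 1.06 × 57.1 = 7.23×10⁻³ Pa/m
Isobar spacing: Δn = ΔP/|∂P/∂n| = 500 Pa / 7.23×10⁻³ Pa/m = 69164 m ≈ 69.2 km

69.2 km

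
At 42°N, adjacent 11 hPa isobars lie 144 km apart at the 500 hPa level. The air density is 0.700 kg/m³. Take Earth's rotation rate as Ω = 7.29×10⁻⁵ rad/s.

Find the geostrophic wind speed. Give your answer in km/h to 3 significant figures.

Coriolis parameter at 42°N:
f = 2Ω sin φ = 2 × 7.29×10⁻⁵ × sin 42° = 9.76×10⁻⁵ s⁻¹
Pressure gradient: |∂P/∂n| = 1100 Pa / 144000 m = 7.64×10⁻³ Pa/m
Geostrophic balance (pressure-gradient force = Coriolis force):
V_g = (1/(fρ)) |∂P/∂n| = 7.64×10⁻³ / (9.76×10⁻⁵ × 0.700) = 112 m/s
Converting: 112 m/s × 3.6 = 403 km/h

403 km/h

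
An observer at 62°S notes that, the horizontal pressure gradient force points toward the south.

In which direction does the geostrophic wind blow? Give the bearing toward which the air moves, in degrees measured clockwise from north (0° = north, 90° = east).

090°

The pressure-gradient force points toward the south (bearing 180°).
Geostrophic balance: in the Southern Hemisphere the Coriolis force deflects motion to the left, so the geostrophic wind blows 90° to the left of the pressure-gradient force (low pressure on the right).
Rotating 180° by 90° counterclockwise gives 090° — the wind blows toward the east.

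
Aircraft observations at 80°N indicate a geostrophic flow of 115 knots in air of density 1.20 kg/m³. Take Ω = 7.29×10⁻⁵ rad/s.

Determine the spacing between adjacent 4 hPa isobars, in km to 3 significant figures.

39.2 km

Coriolis parameter at 80°N:
f = 2Ω sin φ = 2 × 7.29×10⁻⁵ × sin 80° = 1.44×10⁻⁴ s⁻¹
Wind speed in SI: 115 knots = 59.2 m/s
Geostrophic balance rearranged: |∂P/∂n| = f ρ V_g
|∂P/∂n| = 1.44×10⁻⁴ × 1.20 × 59.2 = 1.02×10⁻² Pa/m
Isobar spacing: Δn = ΔP/|∂P/∂n| = 400 Pa / 1.02×10⁻² Pa/m = 39240 m ≈ 39.2 km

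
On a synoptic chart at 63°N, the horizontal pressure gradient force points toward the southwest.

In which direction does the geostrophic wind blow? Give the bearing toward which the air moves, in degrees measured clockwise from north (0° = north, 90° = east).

The pressure-gradient force points toward the southwest (bearing 225°).
Geostrophic balance: in the Northern Hemisphere the Coriolis force deflects motion to the right, so the geostrophic wind blows 90° to the right of the pressure-gradient force (low pressure on the left).
Rotating 225° by 90° clockwise gives 315° — the wind blows toward the northwest.

315°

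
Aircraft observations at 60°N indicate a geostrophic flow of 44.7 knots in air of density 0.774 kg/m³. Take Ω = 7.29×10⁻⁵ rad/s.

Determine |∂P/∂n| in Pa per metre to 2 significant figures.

2.2×10⁻³ Pa/m

Coriolis parameter at 60°N:
f = 2Ω sin φ = 2 × 7.29×10⁻⁵ × sin 60° = 1.26×10⁻⁴ s⁻¹
Wind speed in SI: 44.7 knots = 23.0 m/s
Geostrophic balance rearranged: |∂P/∂n| = f ρ V_g
|∂P/∂n| = 1.26×10⁻⁴ × 0.774 × 23.0 = 2.25×10⁻³ Pa/m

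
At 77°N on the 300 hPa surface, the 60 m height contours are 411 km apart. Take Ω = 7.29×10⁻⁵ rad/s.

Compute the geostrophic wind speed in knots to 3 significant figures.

Coriolis parameter at 77°N:
f = 2Ω sin φ = 2 × 7.29×10⁻⁵ × sin 77° = 1.42×10⁻⁴ s⁻¹
Height gradient: |∂Z/∂n| = 60 m / 411000 m = 1.46×10⁻⁴
On a pressure surface, geostrophic balance gives V_g = (g/f)|∂Z/∂n|:
V_g = 9.81 × 1.46×10⁻⁴ / 1.42×10⁻⁴ = 10.1 m/s
Converting: 10.1 m/s × 1.944 = 19.6 knots

19.6 knots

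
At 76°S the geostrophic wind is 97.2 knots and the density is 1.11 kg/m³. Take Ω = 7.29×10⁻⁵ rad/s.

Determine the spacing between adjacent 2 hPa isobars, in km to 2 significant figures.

Coriolis parameter at 76°S:
f = 2Ω sin φ = 2 × 7.29×10⁻⁵ × sin 76° = 1.41×10⁻⁴ s⁻¹
Wind speed in SI: 97.2 knots = 50.0 m/s
Geostrophic balance rearranged: |∂P/∂n| = f ρ V_g
|∂P/∂n| = 1.41×10⁻⁴ × 1.11 × 50.0 = 7.85×10⁻³ Pa/m
Isobar spacing: Δn = ΔP/|∂P/∂n| = 200 Pa / 7.85×10⁻³ Pa/m = 25471 m ≈ 25 km

25 km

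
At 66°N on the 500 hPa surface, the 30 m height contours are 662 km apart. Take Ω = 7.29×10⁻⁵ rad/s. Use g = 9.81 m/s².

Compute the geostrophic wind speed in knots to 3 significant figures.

Coriolis parameter at 66°N:
f = 2Ω sin φ = 2 × 7.29×10⁻⁵ × sin 66° = 1.33×10⁻⁴ s⁻¹
Height gradient: |∂Z/∂n| = 30 m / 662000 m = 4.53×10⁻⁵
On a pressure surface, geostrophic balance gives V_g = (g/f)|∂Z/∂n|:
V_g = 9.81 × 4.53×10⁻⁵ / 1.33×10⁻⁴ = 3.34 m/s
Converting: 3.34 m/s × 1.944 = 6.49 knots

6.49 knots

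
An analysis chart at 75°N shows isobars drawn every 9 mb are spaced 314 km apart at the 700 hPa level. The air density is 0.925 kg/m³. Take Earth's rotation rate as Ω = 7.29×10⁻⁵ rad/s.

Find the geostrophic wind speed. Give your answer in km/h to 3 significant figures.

79.2 km/h

Coriolis parameter at 75°N:
f = 2Ω sin φ = 2 × 7.29×10⁻⁵ × sin 75° = 1.41×10⁻⁴ s⁻¹
Pressure gradient: |∂P/∂n| = 900 Pa / 314000 m = 2.87×10⁻³ Pa/m
Geostrophic balance (pressure-gradient force = Coriolis force):
V_g = (1/(fρ)) |∂P/∂n| = 2.87×10⁻³ / (1.41×10⁻⁴ × 0.925) = 22.0 m/s
Converting: 22.0 m/s × 3.6 = 79.2 km/h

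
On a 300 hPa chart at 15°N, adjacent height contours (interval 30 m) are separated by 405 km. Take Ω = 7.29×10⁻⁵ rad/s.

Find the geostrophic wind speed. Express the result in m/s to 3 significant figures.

19.3 m/s

Coriolis parameter at 15°N:
f = 2Ω sin φ = 2 × 7.29×10⁻⁵ × sin 15° = 3.77×10⁻⁵ s⁻¹
Height gradient: |∂Z/∂n| = 30 m / 405000 m = 7.41×10⁻⁵
On a pressure surface, geostrophic balance gives V_g = (g/f)|∂Z/∂n|:
V_g = 9.81 × 7.41×10⁻⁵ / 3.77×10⁻⁵ = 19.3 m/s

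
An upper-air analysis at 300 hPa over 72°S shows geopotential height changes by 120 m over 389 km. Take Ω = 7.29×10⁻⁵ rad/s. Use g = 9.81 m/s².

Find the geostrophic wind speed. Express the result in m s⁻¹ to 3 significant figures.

Coriolis parameter at 72°S:
f = 2Ω sin φ = 2 × 7.29×10⁻⁵ × sin 72° = 1.39×10⁻⁴ s⁻¹
Height gradient: |∂Z/∂n| = 120 m / 389000 m = 3.08×10⁻⁴
On a pressure surface, geostrophic balance gives V_g = (g/f)|∂Z/∂n|:
V_g = 9.81 × 3.08×10⁻⁴ / 1.39×10⁻⁴ = 21.8 m/s

21.8 m s⁻¹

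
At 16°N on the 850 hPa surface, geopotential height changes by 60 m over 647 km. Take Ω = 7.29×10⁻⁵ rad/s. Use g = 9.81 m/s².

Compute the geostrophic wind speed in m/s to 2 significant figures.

23 m/s

Coriolis parameter at 16°N:
f = 2Ω sin φ = 2 × 7.29×10⁻⁵ × sin 16° = 4.02×10⁻⁵ s⁻¹
Height gradient: |∂Z/∂n| = 60 m / 647000 m = 9.27×10⁻⁵
On a pressure surface, geostrophic balance gives V_g = (g/f)|∂Z/∂n|:
V_g = 9.81 × 9.27×10⁻⁵ / 4.02×10⁻⁵ = 22.6 m/s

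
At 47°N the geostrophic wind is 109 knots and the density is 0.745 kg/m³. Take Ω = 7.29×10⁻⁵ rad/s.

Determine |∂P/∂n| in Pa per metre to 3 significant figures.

4.45×10⁻³ Pa/m

Coriolis parameter at 47°N:
f = 2Ω sin φ = 2 × 7.29×10⁻⁵ × sin 47° = 1.07×10⁻⁴ s⁻¹
Wind speed in SI: 109 knots = 56.1 m/s
Geostrophic balance rearranged: |∂P/∂n| = f ρ V_g
|∂P/∂n| = 1.07×10⁻⁴ × 0.745 × 56.1 = 4.45×10⁻³ Pa/m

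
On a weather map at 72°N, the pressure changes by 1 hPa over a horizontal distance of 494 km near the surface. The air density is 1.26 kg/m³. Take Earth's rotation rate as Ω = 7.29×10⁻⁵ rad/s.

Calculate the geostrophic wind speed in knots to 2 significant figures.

2.3 knots

Coriolis parameter at 72°N:
f = 2Ω sin φ = 2 × 7.29×10⁻⁵ × sin 72° = 1.39×10⁻⁴ s⁻¹
Pressure gradient: |∂P/∂n| = 100 Pa / 494000 m = 2.02×10⁻⁴ Pa/m
Geostrophic balance (pressure-gradient force = Coriolis force):
V_g = (1/(fρ)) |∂P/∂n| = 2.02×10⁻⁴ / (1.39×10⁻⁴ × 1.26) = 1.16 m/s
Converting: 1.16 m/s × 1.944 = 2.3 knots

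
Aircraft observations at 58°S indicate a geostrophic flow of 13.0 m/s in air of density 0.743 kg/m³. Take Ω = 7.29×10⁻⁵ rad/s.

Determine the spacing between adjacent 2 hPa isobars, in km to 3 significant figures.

Coriolis parameter at 58°S:
f = 2Ω sin φ = 2 × 7.29×10⁻⁵ × sin 58° = 1.24×10⁻⁴ s⁻¹
Geostrophic balance rearranged: |∂P/∂n| = f ρ V_g
|∂P/∂n| = 1.24×10⁻⁴ × 0.743 × 13.0 = 1.19×10⁻³ Pa/m
Isobar spacing: Δn = ΔP/|∂P/∂n| = 200 Pa / 1.19×10⁻³ Pa/m = 167463 m ≈ 167 km

167 km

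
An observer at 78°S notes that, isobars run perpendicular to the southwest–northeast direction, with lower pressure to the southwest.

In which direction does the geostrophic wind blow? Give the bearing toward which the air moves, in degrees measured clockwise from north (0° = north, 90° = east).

135°

The pressure-gradient force points toward the southwest (bearing 225°).
Geostrophic balance: in the Southern Hemisphere the Coriolis force deflects motion to the left, so the geostrophic wind blows 90° to the left of the pressure-gradient force (low pressure on the right).
Rotating 225° by 90° counterclockwise gives 135° — the wind blows toward the southeast.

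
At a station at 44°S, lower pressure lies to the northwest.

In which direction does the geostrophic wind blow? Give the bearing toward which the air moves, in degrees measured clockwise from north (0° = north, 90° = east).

225°

The pressure-gradient force points toward the northwest (bearing 315°).
Geostrophic balance: in the Southern Hemisphere the Coriolis force deflects motion to the left, so the geostrophic wind blows 90° to the left of the pressure-gradient force (low pressure on the right).
Rotating 315° by 90° counterclockwise gives 225° — the wind blows toward the southwest.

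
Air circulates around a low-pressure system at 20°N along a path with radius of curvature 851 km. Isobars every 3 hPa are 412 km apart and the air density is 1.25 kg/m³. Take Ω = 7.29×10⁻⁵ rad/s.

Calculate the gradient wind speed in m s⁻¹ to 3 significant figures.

9.54 m s⁻¹

Coriolis parameter at 20°N:
f = 2Ω sin φ = 2 × 7.29×10⁻⁵ × sin 20° = 4.99×10⁻⁵ s⁻¹
Pressure gradient: |∂P/∂n| = 300 Pa / 412000 m = 7.28×10⁻⁴ Pa/m
Geostrophic speed: V_g = |∂P/∂n|/(fρ) = 7.28×10⁻⁴/(4.99×10⁻⁵ × 1.25) = 11.7 m/s
Around a low, centrifugal force acts outward with Coriolis, so pressure-gradient force balances both:
(1/ρ)|∂P/∂n| = fV + V²/R  →  V² + fR·V − fR·V_g = 0
With fR = 4.99×10⁻⁵ × 851×10³ m = 42.4 m/s:
V = [−fR + √((fR)² + 4 fR V_g)]/2 = [−42.4 + √(42.4² + 4×42.4×11.7)]/2 = 9.54 m/s
Subgeostrophic (V < V_g = 11.7 m/s), as expected around a low.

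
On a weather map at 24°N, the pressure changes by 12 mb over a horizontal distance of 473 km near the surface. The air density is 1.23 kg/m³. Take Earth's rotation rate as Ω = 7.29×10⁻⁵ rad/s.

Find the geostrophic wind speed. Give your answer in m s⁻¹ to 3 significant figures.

Coriolis parameter at 24°N:
f = 2Ω sin φ = 2 × 7.29×10⁻⁵ × sin 24° = 5.93×10⁻⁵ s⁻¹
Pressure gradient: |∂P/∂n| = 1200 Pa / 473000 m = 2.54×10⁻³ Pa/m
Geostrophic balance (pressure-gradient force = Coriolis force):
V_g = (1/(fρ)) |∂P/∂n| = 2.54×10⁻³ / (5.93×10⁻⁵ × 1.23) = 34.8 m/s

34.8 m s⁻¹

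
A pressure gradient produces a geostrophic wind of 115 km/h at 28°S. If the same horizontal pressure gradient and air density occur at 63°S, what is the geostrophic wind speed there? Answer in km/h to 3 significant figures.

60.6 km/h

With the same pressure gradient and density, V_g ∝ 1/f ∝ 1/sin φ.
V₂ = V₁ · sin φ₁ / sin φ₂ = 115 × sin 28° / sin 63°
V₂ = 115 × 0.4695/0.8910 = 60.6 km/h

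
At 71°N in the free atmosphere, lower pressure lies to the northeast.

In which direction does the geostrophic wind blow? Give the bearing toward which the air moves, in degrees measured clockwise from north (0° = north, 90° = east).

The pressure-gradient force points toward the northeast (bearing 045°).
Geostrophic balance: in the Northern Hemisphere the Coriolis force deflects motion to the right, so the geostrophic wind blows 90° to the right of the pressure-gradient force (low pressure on the left).
Rotating 045° by 90° clockwise gives 135° — the wind blows toward the southeast.

135°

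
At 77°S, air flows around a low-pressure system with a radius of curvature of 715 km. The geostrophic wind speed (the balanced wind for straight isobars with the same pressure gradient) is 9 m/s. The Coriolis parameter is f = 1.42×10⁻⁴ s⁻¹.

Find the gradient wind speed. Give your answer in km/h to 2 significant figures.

Around a low, centrifugal force acts outward with Coriolis, so pressure-gradient force balances both:
(1/ρ)|∂P/∂n| = fV + V²/R  →  V² + fR·V − fR·V_g = 0
With fR = 1.42×10⁻⁴ × 715×10³ m = 102 m/s:
V = [−fR + √((fR)² + 4 fR V_g)]/2 = [−102 + √(102² + 4×102×9)]/2 = 8.32 m/s
Subgeostrophic (V < V_g = 9 m/s), as expected around a low.
Converting: 8.32 m/s × 3.6 = 30 km/h

30 km/h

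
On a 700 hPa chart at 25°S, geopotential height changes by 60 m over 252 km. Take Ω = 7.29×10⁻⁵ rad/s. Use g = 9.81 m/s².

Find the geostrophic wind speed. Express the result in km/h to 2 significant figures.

140 km/h

Coriolis parameter at 25°S:
f = 2Ω sin φ = 2 × 7.29×10⁻⁵ × sin 25° = 6.16×10⁻⁵ s⁻¹
Height gradient: |∂Z/∂n| = 60 m / 252000 m = 2.38×10⁻⁴
On a pressure surface, geostrophic balance gives V_g = (g/f)|∂Z/∂n|:
V_g = 9.81 × 2.38×10⁻⁴ / 6.16×10⁻⁵ = 37.9 m/s
Converting: 37.9 m/s × 3.6 = 140 km/h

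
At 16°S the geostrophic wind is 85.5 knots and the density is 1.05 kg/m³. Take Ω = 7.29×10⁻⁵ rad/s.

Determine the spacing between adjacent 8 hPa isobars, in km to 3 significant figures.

Coriolis parameter at 16°S:
f = 2Ω sin φ = 2 × 7.29×10⁻⁵ × sin 16° = 4.02×10⁻⁵ s⁻¹
Wind speed in SI: 85.5 knots = 44.0 m/s
Geostrophic balance rearranged: |∂P/∂n| = f ρ V_g
|∂P/∂n| = 4.02×10⁻⁵ × 1.05 × 44.0 = 1.86×10⁻³ Pa/m
Isobar spacing: Δn = ΔP/|∂P/∂n| = 800 Pa / 1.86×10⁻³ Pa/m = 431023 m ≈ 431 km

431 km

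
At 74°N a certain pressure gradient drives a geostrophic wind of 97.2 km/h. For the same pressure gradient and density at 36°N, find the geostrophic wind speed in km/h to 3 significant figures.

159 km/h

With the same pressure gradient and density, V_g ∝ 1/f ∝ 1/sin φ.
V₂ = V₁ · sin φ₁ / sin φ₂ = 97.2 × sin 74° / sin 36°
V₂ = 97.2 × 0.9613/0.5878 = 159 km/h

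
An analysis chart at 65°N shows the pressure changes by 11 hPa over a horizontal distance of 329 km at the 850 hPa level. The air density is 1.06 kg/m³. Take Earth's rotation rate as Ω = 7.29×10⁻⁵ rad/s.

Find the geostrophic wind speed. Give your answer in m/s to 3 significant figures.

Coriolis parameter at 65°N:
f = 2Ω sin φ = 2 × 7.29×10⁻⁵ × sin 65° = 1.32×10⁻⁴ s⁻¹
Pressure gradient: |∂P/∂n| = 1100 Pa / 329000 m = 3.34×10⁻³ Pa/m
Geostrophic balance (pressure-gradient force = Coriolis force):
V_g = (1/(fρ)) |∂P/∂n| = 3.34×10⁻³ / (1.32×10⁻⁴ × 1.06) = 23.9 m/s

23.9 m/s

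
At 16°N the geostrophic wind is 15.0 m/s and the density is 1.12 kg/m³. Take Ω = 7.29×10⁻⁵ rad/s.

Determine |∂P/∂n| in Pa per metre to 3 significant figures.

6.75×10⁻⁴ Pa/m

Coriolis parameter at 16°N:
f = 2Ω sin φ = 2 × 7.29×10⁻⁵ × sin 16° = 4.02×10⁻⁵ s⁻¹
Geostrophic balance rearranged: |∂P/∂n| = f ρ V_g
|∂P/∂n| = 4.02×10⁻⁵ × 1.12 × 15.0 = 6.75×10⁻⁴ Pa/m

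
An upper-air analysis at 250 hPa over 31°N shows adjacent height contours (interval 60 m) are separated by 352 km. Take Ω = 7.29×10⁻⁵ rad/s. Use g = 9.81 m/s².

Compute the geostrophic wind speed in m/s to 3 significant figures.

22.3 m/s

Coriolis parameter at 31°N:
f = 2Ω sin φ = 2 × 7.29×10⁻⁵ × sin 31° = 7.51×10⁻⁵ s⁻¹
Height gradient: |∂Z/∂n| = 60 m / 352000 m = 1.70×10⁻⁴
On a pressure surface, geostrophic balance gives V_g = (g/f)|∂Z/∂n|:
V_g = 9.81 × 1.70×10⁻⁴ / 7.51×10⁻⁵ = 22.3 m/s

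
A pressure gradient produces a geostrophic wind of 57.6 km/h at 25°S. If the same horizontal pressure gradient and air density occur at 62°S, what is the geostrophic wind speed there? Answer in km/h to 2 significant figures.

28 km/h

With the same pressure gradient and density, V_g ∝ 1/f ∝ 1/sin φ.
V₂ = V₁ · sin φ₁ / sin φ₂ = 57.6 × sin 25° / sin 62°
V₂ = 57.6 × 0.4226/0.8829 = 28 km/h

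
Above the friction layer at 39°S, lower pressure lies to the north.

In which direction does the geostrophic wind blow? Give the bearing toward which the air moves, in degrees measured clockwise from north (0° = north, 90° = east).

270°

The pressure-gradient force points toward the north (bearing 000°).
Geostrophic balance: in the Southern Hemisphere the Coriolis force deflects motion to the left, so the geostrophic wind blows 90° to the left of the pressure-gradient force (low pressure on the right).
Rotating 000° by 90° counterclockwise gives 270° — the wind blows toward the west.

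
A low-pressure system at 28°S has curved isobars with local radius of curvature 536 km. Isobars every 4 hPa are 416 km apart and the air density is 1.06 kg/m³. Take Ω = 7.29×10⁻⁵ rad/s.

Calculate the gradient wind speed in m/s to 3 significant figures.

Coriolis parameter at 28°S:
f = 2Ω sin φ = 2 × 7.29×10⁻⁵ × sin 28° = 6.84×10⁻⁵ s⁻¹
Pressure gradient: |∂P/∂n| = 400 Pa / 416000 m = 9.62×10⁻⁴ Pa/m
Geostrophic speed: V_g = |∂P/∂n|/(fρ) = 9.62×10⁻⁴/(6.84×10⁻⁵ × 1.06) = 13.3 m/s
Around a low, centrifugal force acts outward with Coriolis, so pressure-gradient force balances both:
(1/ρ)|∂P/∂n| = fV + V²/R  →  V² + fR·V − fR·V_g = 0
With fR = 6.84×10⁻⁵ × 536×10³ m = 36.7 m/s:
V = [−fR + √((fR)² + 4 fR V_g)]/2 = [−36.7 + √(36.7² + 4×36.7×13.3)]/2 = 10.3 m/s
Subgeostrophic (V < V_g = 13.3 m/s), as expected around a low.

10.3 m/s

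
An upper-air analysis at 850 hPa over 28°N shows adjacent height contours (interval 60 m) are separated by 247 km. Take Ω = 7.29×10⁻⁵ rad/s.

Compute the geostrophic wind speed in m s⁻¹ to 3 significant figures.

Coriolis parameter at 28°N:
f = 2Ω sin φ = 2 × 7.29×10⁻⁵ × sin 28° = 6.84×10⁻⁵ s⁻¹
Height gradient: |∂Z/∂n| = 60 m / 247000 m = 2.43×10⁻⁴
On a pressure surface, geostrophic balance gives V_g = (g/f)|∂Z/∂n|:
V_g = 9.81 × 2.43×10⁻⁴ / 6.84×10⁻⁵ = 34.8 m/s

34.8 m s⁻¹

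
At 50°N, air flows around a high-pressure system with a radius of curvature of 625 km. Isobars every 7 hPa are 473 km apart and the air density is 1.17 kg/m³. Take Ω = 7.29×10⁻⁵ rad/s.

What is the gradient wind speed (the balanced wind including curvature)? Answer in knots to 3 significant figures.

Coriolis parameter at 50°N:
f = 2Ω sin φ = 2 × 7.29×10⁻⁵ × sin 50° = 1.12×10⁻⁴ s⁻¹
Pressure gradient: |∂P/∂n| = 700 Pa / 473000 m = 1.48×10⁻³ Pa/m
Geostrophic speed: V_g = |∂P/∂n|/(fρ) = 1.48×10⁻³/(1.12×10⁻⁴ × 1.17) = 11.3 m/s
Around a high, pressure-gradient force acts outward with centrifugal, so Coriolis balances both:
fV = (1/ρ)|∂P/∂n| + V²/R  →  V² − fR·V + fR·V_g = 0
With fR = 1.12×10⁻⁴ × 625×10³ m = 69.8 m/s:
V = [fR − √((fR)² − 4 fR V_g)]/2 = [69.8 − √(69.8² − 4×69.8×11.3)]/2 = 14.2 m/s
Supergeostrophic (V > V_g = 11.3 m/s), as expected around a high.
Converting: 14.2 m/s × 1.944 = 27.6 knots

27.6 knots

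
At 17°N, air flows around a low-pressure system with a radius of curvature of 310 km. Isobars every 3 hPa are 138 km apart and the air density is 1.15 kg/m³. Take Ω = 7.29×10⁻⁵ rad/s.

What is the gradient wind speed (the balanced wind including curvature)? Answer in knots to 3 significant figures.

Coriolis parameter at 17°N:
f = 2Ω sin φ = 2 × 7.29×10⁻⁵ × sin 17° = 4.26×10⁻⁵ s⁻¹
Pressure gradient: |∂P/∂n| = 300 Pa / 138000 m = 2.17×10⁻³ Pa/m
Geostrophic speed: V_g = |∂P/∂n|/(fρ) = 2.17×10⁻³/(4.26×10⁻⁵ × 1.15) = 44.3 m/s
Around a low, centrifugal force acts outward with Coriolis, so pressure-gradient force balances both:
(1/ρ)|∂P/∂n| = fV + V²/R  →  V² + fR·V − fR·V_g = 0
With fR = 4.26×10⁻⁵ × 310×10³ m = 13.2 m/s:
V = [−fR + √((fR)² + 4 fR V_g)]/2 = [−13.2 + √(13.2² + 4×13.2×44.3)]/2 = 18.5 m/s
Subgeostrophic (V < V_g = 44.3 m/s), as expected around a low.
Converting: 18.5 m/s × 1.944 = 35.9 knots

35.9 knots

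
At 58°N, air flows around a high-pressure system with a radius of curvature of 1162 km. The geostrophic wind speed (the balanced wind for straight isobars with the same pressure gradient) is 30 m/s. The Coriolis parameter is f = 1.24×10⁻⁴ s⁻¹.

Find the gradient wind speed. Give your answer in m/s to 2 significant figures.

Around a high, pressure-gradient force acts outward with centrifugal, so Coriolis balances both:
fV = (1/ρ)|∂P/∂n| + V²/R  →  V² − fR·V + fR·V_g = 0
With fR = 1.24×10⁻⁴ × 1162×10³ m = 144 m/s:
V = [fR − √((fR)² − 4 fR V_g)]/2 = [144 − √(144² − 4×144×30)]/2 = 42.6 m/s
Supergeostrophic (V > V_g = 30 m/s), as expected around a high.

43 m/s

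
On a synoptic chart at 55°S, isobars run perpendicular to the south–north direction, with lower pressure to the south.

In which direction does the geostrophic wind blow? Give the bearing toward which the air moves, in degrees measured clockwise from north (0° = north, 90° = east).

The pressure-gradient force points toward the south (bearing 180°).
Geostrophic balance: in the Southern Hemisphere the Coriolis force deflects motion to the left, so the geostrophic wind blows 90° to the left of the pressure-gradient force (low pressure on the right).
Rotating 180° by 90° counterclockwise gives 090° — the wind blows toward the east.

090°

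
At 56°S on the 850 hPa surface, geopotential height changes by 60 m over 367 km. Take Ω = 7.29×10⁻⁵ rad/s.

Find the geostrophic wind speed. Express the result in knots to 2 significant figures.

Coriolis parameter at 56°S:
f = 2Ω sin φ = 2 × 7.29×10⁻⁵ × sin 56° = 1.21×10⁻⁴ s⁻¹
Height gradient: |∂Z/∂n| = 60 m / 367000 m = 1.63×10⁻⁴
On a pressure surface, geostrophic balance gives V_g = (g/f)|∂Z/∂n|:
V_g = 9.81 × 1.63×10⁻⁴ / 1.21×10⁻⁴ = 13.3 m/s
Converting: 13.3 m/s × 1.944 = 26 knots

26 knots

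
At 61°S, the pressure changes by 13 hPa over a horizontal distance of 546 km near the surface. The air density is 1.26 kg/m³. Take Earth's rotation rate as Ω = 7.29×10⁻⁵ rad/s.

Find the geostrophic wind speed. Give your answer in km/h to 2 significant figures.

53 km/h

Coriolis parameter at 61°S:
f = 2Ω sin φ = 2 × 7.29×10⁻⁵ × sin 61° = 1.28×10⁻⁴ s⁻¹
Pressure gradient: |∂P/∂n| = 1300 Pa / 546000 m = 2.38×10⁻³ Pa/m
Geostrophic balance (pressure-gradient force = Coriolis force):
V_g = (1/(fρ)) |∂P/∂n| = 2.38×10⁻³ / (1.28×10⁻⁴ × 1.26) = 14.8 m/s
Converting: 14.8 m/s × 3.6 = 53 km/h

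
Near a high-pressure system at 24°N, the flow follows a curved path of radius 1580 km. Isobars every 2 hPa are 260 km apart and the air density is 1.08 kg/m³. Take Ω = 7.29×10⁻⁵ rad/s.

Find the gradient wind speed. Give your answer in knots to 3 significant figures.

27.5 knots

Coriolis parameter at 24°N:
f = 2Ω sin φ = 2 × 7.29×10⁻⁵ × sin 24° = 5.93×10⁻⁵ s⁻¹
Pressure gradient: |∂P/∂n| = 200 Pa / 260000 m = 7.69×10⁻⁴ Pa/m
Geostrophic speed: V_g = |∂P/∂n|/(fρ) = 7.69×10⁻⁴/(5.93×10⁻⁵ × 1.08) = 12.0 m/s
Around a high, pressure-gradient force acts outward with centrifugal, so Coriolis balances both:
fV = (1/ρ)|∂P/∂n| + V²/R  →  V² − fR·V + fR·V_g = 0
With fR = 5.93×10⁻⁵ × 1580×10³ m = 93.7 m/s:
V = [fR − √((fR)² − 4 fR V_g)]/2 = [93.7 − √(93.7² − 4×93.7×12)]/2 = 14.1 m/s
Supergeostrophic (V > V_g = 12 m/s), as expected around a high.
Converting: 14.1 m/s × 1.944 = 27.5 knots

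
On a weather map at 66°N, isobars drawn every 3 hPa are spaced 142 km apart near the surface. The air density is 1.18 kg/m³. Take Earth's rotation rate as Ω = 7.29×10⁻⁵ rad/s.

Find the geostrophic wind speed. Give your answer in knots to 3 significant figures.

Coriolis parameter at 66°N:
f = 2Ω sin φ = 2 × 7.29×10⁻⁵ × sin 66° = 1.33×10⁻⁴ s⁻¹
Pressure gradient: |∂P/∂n| = 300 Pa / 142000 m = 2.11×10⁻³ Pa/m
Geostrophic balance (pressure-gradient force = Coriolis force):
V_g = (1/(fρ)) |∂P/∂n| = 2.11×10⁻³ / (1.33×10⁻⁴ × 1.18) = 13.4 m/s
Converting: 13.4 m/s × 1.944 = 26.1 knots

26.1 knots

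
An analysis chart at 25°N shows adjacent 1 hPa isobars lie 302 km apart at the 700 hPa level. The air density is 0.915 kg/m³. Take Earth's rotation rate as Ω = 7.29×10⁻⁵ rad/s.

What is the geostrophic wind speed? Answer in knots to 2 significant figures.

11 knots

Coriolis parameter at 25°N:
f = 2Ω sin φ = 2 × 7.29×10⁻⁵ × sin 25° = 6.16×10⁻⁵ s⁻¹
Pressure gradient: |∂P/∂n| = 100 Pa / 302000 m = 3.31×10⁻⁴ Pa/m
Geostrophic balance (pressure-gradient force = Coriolis force):
V_g = (1/(fρ)) |∂P/∂n| = 3.31×10⁻⁴ / (6.16×10⁻⁵ × 0.915) = 5.87 m/s
Converting: 5.87 m/s × 1.944 = 11 knots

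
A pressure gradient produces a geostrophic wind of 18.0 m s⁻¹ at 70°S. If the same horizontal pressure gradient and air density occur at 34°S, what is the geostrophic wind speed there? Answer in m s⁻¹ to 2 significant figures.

30 m s⁻¹

With the same pressure gradient and density, V_g ∝ 1/f ∝ 1/sin φ.
V₂ = V₁ · sin φ₁ / sin φ₂ = 18.0 × sin 70° / sin 34°
V₂ = 18.0 × 0.9397/0.5592 = 30 m s⁻¹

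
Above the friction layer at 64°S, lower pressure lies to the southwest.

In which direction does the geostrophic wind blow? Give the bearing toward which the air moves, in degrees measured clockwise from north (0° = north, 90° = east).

135°

The pressure-gradient force points toward the southwest (bearing 225°).
Geostrophic balance: in the Southern Hemisphere the Coriolis force deflects motion to the left, so the geostrophic wind blows 90° to the left of the pressure-gradient force (low pressure on the right).
Rotating 225° by 90° counterclockwise gives 135° — the wind blows toward the southeast.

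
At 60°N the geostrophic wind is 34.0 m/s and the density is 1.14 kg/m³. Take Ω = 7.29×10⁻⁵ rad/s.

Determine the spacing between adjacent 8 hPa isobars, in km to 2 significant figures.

Coriolis parameter at 60°N:
f = 2Ω sin φ = 2 × 7.29×10⁻⁵ × sin 60° = 1.26×10⁻⁴ s⁻¹
Geostrophic balance rearranged: |∂P/∂n| = f ρ V_g
|∂P/∂n| = 1.26×10⁻⁴ × 1.14 × 34.0 = 4.89×10⁻³ Pa/m
Isobar spacing: Δn = ΔP/|∂P/∂n| = 800 Pa / 4.89×10⁻³ Pa/m = 163462 m ≈ 160 km

160 km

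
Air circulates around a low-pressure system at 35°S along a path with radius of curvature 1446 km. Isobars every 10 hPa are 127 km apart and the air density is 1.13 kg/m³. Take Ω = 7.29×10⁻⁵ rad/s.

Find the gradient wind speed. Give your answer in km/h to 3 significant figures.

Coriolis parameter at 35°S:
f = 2Ω sin φ = 2 × 7.29×10⁻⁵ × sin 35° = 8.36×10⁻⁵ s⁻¹
Pressure gradient: |∂P/∂n| = 1000 Pa / 127000 m = 7.87×10⁻³ Pa/m
Geostrophic speed: V_g = |∂P/∂n|/(fρ) = 7.87×10⁻³/(8.36×10⁻⁵ × 1.13) = 83.3 m/s
Around a low, centrifugal force acts outward with Coriolis, so pressure-gradient force balances both:
(1/ρ)|∂P/∂n| = fV + V²/R  →  V² + fR·V − fR·V_g = 0
With fR = 8.36×10⁻⁵ × 1446×10³ m = 121 m/s:
V = [−fR + √((fR)² + 4 fR V_g)]/2 = [−121 + √(121² + 4×121×83.3)]/2 = 56.7 m/s
Subgeostrophic (V < V_g = 83.3 m/s), as expected around a low.
Converting: 56.7 m/s × 3.6 = 204 km/h

204 km/h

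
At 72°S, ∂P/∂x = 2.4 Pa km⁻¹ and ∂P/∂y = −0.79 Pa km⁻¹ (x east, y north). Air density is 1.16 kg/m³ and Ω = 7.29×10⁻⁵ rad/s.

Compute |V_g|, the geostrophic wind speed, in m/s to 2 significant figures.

Coriolis parameter at 72°S:
f = 2Ω sin φ = 2 × 7.29×10⁻⁵ × sin 72° = 1.39×10⁻⁴ s⁻¹
In the Southern Hemisphere f is negative: f = −1.39×10⁻⁴ s⁻¹.
Component geostrophic relations (x east, y north):
u_g = −(1/(fρ)) ∂P/∂y,  v_g = (1/(fρ)) ∂P/∂x
u_g = −(−0.79×10⁻³)/(−1.39×10⁻⁴ × 1.16) = −4.91 m/s;  v_g = (2.4×10⁻³)/(−1.39×10⁻⁴ × 1.16) = −14.9 m/s
|V_g| = √(u_g² + v_g²) = 15.7 m/s

16 m/s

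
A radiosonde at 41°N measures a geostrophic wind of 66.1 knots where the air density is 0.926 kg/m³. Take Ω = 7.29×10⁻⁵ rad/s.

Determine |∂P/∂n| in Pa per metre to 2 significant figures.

3.0×10⁻³ Pa/m

Coriolis parameter at 41°N:
f = 2Ω sin φ = 2 × 7.29×10⁻⁵ × sin 41° = 9.57×10⁻⁵ s⁻¹
Wind speed in SI: 66.1 knots = 34.0 m/s
Geostrophic balance rearranged: |∂P/∂n| = f ρ V_g
|∂P/∂n| = 9.57×10⁻⁵ × 0.926 × 34.0 = 3.01×10⁻³ Pa/m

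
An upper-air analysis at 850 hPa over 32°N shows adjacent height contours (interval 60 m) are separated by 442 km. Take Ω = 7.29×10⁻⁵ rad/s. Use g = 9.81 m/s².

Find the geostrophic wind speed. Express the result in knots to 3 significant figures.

33.5 knots

Coriolis parameter at 32°N:
f = 2Ω sin φ = 2 × 7.29×10⁻⁵ × sin 32° = 7.73×10⁻⁵ s⁻¹
Height gradient: |∂Z/∂n| = 60 m / 442000 m = 1.36×10⁻⁴
On a pressure surface, geostrophic balance gives V_g = (g/f)|∂Z/∂n|:
V_g = 9.81 × 1.36×10⁻⁴ / 7.73×10⁻⁵ = 17.2 m/s
Converting: 17.2 m/s × 1.944 = 33.5 knots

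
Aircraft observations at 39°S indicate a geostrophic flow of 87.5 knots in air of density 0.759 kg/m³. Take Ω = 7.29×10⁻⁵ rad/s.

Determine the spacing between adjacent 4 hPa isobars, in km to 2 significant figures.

Coriolis parameter at 39°S:
f = 2Ω sin φ = 2 × 7.29×10⁻⁵ × sin 39° = 9.18×10⁻⁵ s⁻¹
Wind speed in SI: 87.5 knots = 45.0 m/s
Geostrophic balance rearranged: |∂P/∂n| = f ρ V_g
|∂P/∂n| = 9.18×10⁻⁵ × 0.759 × 45.0 = 3.13×10⁻³ Pa/m
Isobar spacing: Δn = ΔP/|∂P/∂n| = 400 Pa / 3.13×10⁻³ Pa/m = 127598 m ≈ 130 km

130 km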